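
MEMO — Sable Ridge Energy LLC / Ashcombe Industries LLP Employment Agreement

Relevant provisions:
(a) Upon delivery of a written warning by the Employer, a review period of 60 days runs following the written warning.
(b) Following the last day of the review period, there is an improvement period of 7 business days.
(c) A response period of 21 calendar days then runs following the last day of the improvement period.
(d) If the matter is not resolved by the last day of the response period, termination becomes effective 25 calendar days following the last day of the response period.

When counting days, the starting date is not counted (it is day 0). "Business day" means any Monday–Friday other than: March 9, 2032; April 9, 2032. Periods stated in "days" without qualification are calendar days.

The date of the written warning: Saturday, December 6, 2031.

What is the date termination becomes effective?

March 30, 2032

Adding 60 calendar days to December 6, 2031 gives February 4, 2032, which is the last day of the review period.
From Wednesday, February 4, 2032, 7 business days (Feb 5, Feb 6, Feb 9, Feb 10, Feb 11, Feb 12, Feb 13, skipping weekends) brings us to Friday, February 13, 2032, which is the last day of the improvement period.
Adding 21 calendar days to February 13, 2032 gives March 5, 2032, which is the last day of the response period.
Adding 25 calendar days to March 5, 2032 gives March 30, 2032, which is the date termination becomes effective.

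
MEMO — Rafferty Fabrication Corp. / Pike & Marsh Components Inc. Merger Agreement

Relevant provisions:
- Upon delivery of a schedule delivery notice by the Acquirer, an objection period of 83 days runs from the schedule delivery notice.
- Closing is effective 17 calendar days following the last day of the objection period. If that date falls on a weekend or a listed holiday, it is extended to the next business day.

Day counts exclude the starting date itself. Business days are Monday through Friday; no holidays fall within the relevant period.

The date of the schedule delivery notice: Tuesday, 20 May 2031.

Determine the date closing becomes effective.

The last day of the objection period: 83 calendar days after 20 May 2031 is 11 August 2031.
Adding 17 calendar days to 11 August 2031 gives 28 August 2031, which is the date closing becomes effective. 28 August 2031 is a Thursday, so no roll-forward applies.

28 August 2031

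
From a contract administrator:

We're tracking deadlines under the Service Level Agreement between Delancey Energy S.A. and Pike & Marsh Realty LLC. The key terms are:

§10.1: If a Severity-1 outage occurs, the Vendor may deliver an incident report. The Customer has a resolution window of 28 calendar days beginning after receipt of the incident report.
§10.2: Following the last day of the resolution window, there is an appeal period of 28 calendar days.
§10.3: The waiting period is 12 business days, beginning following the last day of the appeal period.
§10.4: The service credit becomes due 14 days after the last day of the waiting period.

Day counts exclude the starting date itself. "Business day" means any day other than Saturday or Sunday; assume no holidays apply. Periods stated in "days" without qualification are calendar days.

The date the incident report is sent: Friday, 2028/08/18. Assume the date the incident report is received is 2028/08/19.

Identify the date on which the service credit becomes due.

Adding 28 calendar days to 2028/08/19 gives 2028/09/16, which is the last day of the resolution window.
Adding 28 calendar days to 2028/09/16 gives 2028/10/14, which is the last day of the appeal period.
The last day of the waiting period: 12 business days after Saturday, 2028/10/14, skipping weekends — Oct 16, Oct 17, Oct 18, Oct 19, …, Oct 27, Oct 30, Oct 31 — lands on Tuesday, 2028/10/31.
The date on which the service credit becomes due: 14 calendar days after 2028/10/31 is 2028/11/14.

2028/11/14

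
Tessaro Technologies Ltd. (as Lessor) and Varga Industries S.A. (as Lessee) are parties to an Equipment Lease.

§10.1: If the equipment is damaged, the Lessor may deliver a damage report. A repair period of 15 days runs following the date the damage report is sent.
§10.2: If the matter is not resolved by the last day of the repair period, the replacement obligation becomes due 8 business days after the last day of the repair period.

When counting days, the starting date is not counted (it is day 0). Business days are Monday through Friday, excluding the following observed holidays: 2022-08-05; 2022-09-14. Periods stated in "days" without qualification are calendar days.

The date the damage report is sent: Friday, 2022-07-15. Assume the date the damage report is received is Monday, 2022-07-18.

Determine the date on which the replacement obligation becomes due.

2022-08-11

The last day of the repair period: 2022-07-15 + 15 days = 2022-07-30.
From Saturday, 2022-07-30, 8 business days (Aug 1, Aug 2, Aug 3, Aug 4, Aug 8, Aug 9, Aug 10, Aug 11, skipping weekends and the listed holiday on Aug 5) brings us to Thursday, 2022-08-11, which is the date on which the replacement obligation becomes due.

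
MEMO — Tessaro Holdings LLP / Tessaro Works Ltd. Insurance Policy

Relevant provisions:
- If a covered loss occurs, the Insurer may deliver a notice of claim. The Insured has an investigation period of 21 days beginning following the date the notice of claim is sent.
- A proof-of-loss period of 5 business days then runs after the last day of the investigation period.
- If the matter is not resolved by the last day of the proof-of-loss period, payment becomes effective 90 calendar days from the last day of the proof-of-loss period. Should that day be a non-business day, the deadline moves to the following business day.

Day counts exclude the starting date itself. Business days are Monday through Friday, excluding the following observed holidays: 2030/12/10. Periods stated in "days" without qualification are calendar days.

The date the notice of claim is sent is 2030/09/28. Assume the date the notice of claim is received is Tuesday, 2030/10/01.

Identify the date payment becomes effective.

Adding 21 calendar days to 2030/09/28 gives 2030/10/19, which is the last day of the investigation period.
The last day of the proof-of-loss period: counting 5 business days from Saturday, 2030/10/19 (Oct 21, Oct 22, Oct 23, Oct 24, Oct 25, skipping weekends) reaches Friday, 2030/10/25.
The date payment becomes effective: 2030/10/25 + 90 days = 2031/01/23. 2031/01/23 is a Thursday and is not a listed holiday, so no roll-forward applies.

2031/01/23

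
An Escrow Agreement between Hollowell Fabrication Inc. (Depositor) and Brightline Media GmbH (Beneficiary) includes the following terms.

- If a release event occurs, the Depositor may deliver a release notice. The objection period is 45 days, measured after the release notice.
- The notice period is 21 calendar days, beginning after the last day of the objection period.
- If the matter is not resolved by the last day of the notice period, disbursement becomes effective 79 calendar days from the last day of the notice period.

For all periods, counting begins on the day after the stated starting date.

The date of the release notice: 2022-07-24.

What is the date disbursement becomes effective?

The last day of the objection period: 2022-07-24 + 45 days = 2022-09-07.
The last day of the notice period: 2022-09-07 + 21 days = 2022-09-28.
Adding 79 calendar days to 2022-09-28 gives 2022-12-16, which is the date disbursement becomes effective.

2022-12-16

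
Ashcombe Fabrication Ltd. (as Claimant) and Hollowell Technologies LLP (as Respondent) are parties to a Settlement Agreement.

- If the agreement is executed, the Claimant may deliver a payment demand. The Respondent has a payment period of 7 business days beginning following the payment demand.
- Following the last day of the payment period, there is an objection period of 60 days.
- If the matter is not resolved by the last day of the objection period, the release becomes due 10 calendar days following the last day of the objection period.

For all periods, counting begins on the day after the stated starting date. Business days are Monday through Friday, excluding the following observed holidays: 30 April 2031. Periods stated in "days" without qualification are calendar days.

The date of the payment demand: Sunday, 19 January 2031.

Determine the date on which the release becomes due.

From Sunday, 19 January 2031, 7 business days (Jan 20, Jan 21, Jan 22, Jan 23, Jan 24, Jan 27, Jan 28, skipping weekends) brings us to Tuesday, 28 January 2031, which is the last day of the payment period.
The last day of the objection period: 28 January 2031 + 60 days = 29 March 2031.
The date on which the release becomes due: 10 calendar days after 29 March 2031 is 8 April 2031.

8 April 2031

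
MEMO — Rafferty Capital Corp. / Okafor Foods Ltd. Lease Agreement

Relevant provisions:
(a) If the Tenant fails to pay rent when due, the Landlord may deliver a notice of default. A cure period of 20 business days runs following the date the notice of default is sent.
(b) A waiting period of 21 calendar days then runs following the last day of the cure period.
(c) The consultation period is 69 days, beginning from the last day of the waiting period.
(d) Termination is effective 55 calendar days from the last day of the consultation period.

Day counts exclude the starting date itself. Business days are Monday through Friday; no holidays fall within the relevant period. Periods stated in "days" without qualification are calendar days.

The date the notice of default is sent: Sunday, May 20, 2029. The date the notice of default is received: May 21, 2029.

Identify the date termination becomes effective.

The last day of the cure period: 20 business days after Sunday, May 20, 2029, skipping weekends — May 21, May 22, May 23, May 24, …, Jun 13, Jun 14, Jun 15 — lands on Friday, June 15, 2029.
Adding 21 calendar days to June 15, 2029 gives July 6, 2029, which is the last day of the waiting period.
The last day of the consultation period: 69 calendar days after July 6, 2029 is September 13, 2029.
The date termination becomes effective: September 13, 2029 + 55 days = November 7, 2029.

November 7, 2029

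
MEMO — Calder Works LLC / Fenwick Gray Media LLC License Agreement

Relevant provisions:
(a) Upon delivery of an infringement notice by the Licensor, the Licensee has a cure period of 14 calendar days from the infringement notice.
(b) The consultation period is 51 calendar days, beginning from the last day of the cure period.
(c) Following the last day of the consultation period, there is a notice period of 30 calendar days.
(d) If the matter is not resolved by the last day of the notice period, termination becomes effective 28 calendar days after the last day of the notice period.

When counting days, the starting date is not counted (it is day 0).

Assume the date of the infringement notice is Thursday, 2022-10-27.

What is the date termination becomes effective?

2023-02-27

The last day of the cure period: 2022-10-27 + 14 days = 2022-11-10.
Adding 51 calendar days to 2022-11-10 gives 2022-12-31, which is the last day of the consultation period.
Adding 30 calendar days to 2022-12-31 gives 2023-01-30, which is the last day of the notice period.
Adding 28 calendar days to 2023-01-30 gives 2023-02-27, which is the date termination becomes effective.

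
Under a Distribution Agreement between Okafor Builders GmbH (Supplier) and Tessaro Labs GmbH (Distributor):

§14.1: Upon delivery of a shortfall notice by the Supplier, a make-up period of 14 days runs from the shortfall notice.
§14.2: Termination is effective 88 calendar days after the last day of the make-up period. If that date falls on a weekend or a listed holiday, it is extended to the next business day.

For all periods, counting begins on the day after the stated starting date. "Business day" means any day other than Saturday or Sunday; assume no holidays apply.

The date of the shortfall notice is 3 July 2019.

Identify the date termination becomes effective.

The last day of the make-up period: 3 July 2019 + 14 days = 17 July 2019.
The date termination becomes effective: 88 calendar days after 17 July 2019 is 13 October 2019. That falls on a Sunday, so it rolls to the next business day, Monday, 14 October 2019.

14 October 2019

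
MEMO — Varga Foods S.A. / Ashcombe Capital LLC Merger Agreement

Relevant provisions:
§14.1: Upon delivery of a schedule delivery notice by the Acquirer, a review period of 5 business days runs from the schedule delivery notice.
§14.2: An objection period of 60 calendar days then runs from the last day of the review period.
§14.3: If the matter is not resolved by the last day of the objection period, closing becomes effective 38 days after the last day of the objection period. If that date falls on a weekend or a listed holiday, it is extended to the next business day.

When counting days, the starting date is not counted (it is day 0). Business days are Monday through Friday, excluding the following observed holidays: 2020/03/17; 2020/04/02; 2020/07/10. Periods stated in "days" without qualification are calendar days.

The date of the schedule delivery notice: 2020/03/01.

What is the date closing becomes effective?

The last day of the review period: counting 5 business days from Sunday, 2020/03/01 (Mar 2, Mar 3, Mar 4, Mar 5, Mar 6, skipping weekends) reaches Friday, 2020/03/06.
The last day of the objection period: 2020/03/06 + 60 days = 2020/05/05.
The date closing becomes effective: 38 calendar days after 2020/05/05 is 2020/06/12. 2020/06/12 is a Friday and is not a listed holiday, so no roll-forward applies.

2020/06/12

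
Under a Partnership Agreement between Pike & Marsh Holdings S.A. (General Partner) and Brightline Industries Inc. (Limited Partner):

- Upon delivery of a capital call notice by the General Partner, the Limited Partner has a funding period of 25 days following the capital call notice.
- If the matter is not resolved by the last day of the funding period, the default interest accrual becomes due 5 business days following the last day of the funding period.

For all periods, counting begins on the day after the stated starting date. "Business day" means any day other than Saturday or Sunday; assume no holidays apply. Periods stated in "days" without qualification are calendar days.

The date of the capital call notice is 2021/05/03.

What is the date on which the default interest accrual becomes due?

2021/06/04

Adding 25 calendar days to 2021/05/03 gives 2021/05/28, which is the last day of the funding period.
From Friday, 2021/05/28, 5 business days (May 31, Jun 1, Jun 2, Jun 3, Jun 4, skipping weekends) brings us to Friday, 2021/06/04, which is the date on which the default interest accrual becomes due.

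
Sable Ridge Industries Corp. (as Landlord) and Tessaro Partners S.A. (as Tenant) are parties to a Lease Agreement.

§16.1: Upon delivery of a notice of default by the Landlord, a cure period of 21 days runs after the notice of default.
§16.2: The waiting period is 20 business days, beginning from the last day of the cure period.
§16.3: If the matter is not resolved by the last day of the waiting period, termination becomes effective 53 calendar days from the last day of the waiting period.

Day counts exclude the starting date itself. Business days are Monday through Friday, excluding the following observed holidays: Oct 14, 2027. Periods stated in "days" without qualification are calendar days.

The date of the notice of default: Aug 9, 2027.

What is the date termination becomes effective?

Nov 19, 2027

The last day of the cure period: 21 calendar days after Aug 9, 2027 is Aug 30, 2027.
The last day of the waiting period: 20 business days after Monday, Aug 30, 2027, skipping weekends — Aug 31, Sep 1, Sep 2, Sep 3, …, Sep 23, Sep 24, Sep 27 — lands on Monday, Sep 27, 2027.
Adding 53 calendar days to Sep 27, 2027 gives Nov 19, 2027, which is the date termination becomes effective.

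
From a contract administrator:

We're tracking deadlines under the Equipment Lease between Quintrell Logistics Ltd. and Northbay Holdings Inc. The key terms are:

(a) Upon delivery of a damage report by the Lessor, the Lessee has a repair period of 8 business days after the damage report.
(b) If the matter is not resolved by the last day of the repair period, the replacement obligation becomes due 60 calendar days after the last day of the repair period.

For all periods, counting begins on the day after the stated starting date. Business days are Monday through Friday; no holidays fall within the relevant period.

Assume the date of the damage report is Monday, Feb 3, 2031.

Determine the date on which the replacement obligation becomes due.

Apr 14, 2031

The last day of the repair period: 8 business days after Monday, Feb 3, 2031, skipping weekends — Feb 4, Feb 5, Feb 6, Feb 7, Feb 10, Feb 11, Feb 12, Feb 13 — lands on Thursday, Feb 13, 2031.
Adding 60 calendar days to Feb 13, 2031 gives Apr 14, 2031, which is the date on which the replacement obligation becomes due.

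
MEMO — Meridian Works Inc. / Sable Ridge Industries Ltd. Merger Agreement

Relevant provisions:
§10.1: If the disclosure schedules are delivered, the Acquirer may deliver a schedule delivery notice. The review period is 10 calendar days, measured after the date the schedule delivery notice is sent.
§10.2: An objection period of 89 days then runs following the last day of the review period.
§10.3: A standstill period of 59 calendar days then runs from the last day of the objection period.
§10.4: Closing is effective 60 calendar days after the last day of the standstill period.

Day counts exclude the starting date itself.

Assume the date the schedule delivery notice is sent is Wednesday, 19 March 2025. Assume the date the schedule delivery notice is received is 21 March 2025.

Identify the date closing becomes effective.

The last day of the review period: 19 March 2025 + 10 days = 29 March 2025.
The last day of the objection period: 29 March 2025 + 89 days = 26 June 2025.
The last day of the standstill period: 26 June 2025 + 59 days = 24 August 2025.
Adding 60 calendar days to 24 August 2025 gives 23 October 2025, which is the date closing becomes effective.

23 October 2025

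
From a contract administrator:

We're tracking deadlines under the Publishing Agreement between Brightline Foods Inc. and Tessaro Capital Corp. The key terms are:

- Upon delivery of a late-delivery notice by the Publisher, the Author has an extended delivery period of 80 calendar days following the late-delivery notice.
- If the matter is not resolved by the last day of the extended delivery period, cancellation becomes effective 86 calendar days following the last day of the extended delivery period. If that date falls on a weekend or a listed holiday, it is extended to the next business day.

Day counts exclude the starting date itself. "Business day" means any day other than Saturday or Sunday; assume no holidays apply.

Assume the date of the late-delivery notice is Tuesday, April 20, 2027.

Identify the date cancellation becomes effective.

Adding 80 calendar days to April 20, 2027 gives July 9, 2027, which is the last day of the extended delivery period.
The date cancellation becomes effective: 86 calendar days after July 9, 2027 is October 3, 2027. That falls on a Sunday, so it rolls to the next business day, Monday, October 4, 2027.

October 4, 2027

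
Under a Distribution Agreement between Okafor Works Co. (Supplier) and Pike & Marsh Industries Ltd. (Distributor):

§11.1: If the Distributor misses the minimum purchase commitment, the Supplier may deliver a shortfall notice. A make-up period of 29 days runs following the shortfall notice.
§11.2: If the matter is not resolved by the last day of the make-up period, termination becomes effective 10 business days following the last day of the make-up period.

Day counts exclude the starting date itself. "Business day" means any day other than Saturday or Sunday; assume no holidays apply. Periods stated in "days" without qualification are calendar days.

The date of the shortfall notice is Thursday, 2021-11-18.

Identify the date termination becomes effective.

The last day of the make-up period: 2021-11-18 + 29 days = 2021-12-17.
The date termination becomes effective: counting 10 business days from Friday, 2021-12-17 (Dec 20, Dec 21, Dec 22, Dec 23, Dec 24, Dec 27, Dec 28, Dec 29, Dec 30, Dec 31, skipping weekends) reaches Friday, 2021-12-31.

2021-12-31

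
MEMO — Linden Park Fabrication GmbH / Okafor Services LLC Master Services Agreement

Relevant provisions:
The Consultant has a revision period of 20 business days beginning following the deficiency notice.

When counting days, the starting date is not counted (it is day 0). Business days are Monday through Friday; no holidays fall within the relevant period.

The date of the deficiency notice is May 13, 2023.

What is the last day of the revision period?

June 9, 2023

From Saturday, May 13, 2023, 20 business days (May 15, May 16, May 17, May 18, …, Jun 7, Jun 8, Jun 9, skipping weekends) brings us to Friday, June 9, 2023, which is the last day of the revision period.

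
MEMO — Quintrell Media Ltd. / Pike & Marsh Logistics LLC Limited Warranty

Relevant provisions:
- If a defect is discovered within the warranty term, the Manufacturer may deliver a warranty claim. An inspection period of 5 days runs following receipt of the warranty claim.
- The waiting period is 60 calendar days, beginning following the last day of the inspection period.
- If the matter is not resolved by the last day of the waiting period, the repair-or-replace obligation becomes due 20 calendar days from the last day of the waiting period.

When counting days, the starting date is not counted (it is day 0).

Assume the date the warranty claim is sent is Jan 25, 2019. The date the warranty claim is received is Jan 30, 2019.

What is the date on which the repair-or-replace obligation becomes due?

The last day of the inspection period: Jan 30, 2019 + 5 days = Feb 4, 2019.
The last day of the waiting period: 60 calendar days after Feb 4, 2019 is Apr 5, 2019.
The date on which the repair-or-replace obligation becomes due: 20 calendar days after Apr 5, 2019 is Apr 25, 2019.

Apr 25, 2019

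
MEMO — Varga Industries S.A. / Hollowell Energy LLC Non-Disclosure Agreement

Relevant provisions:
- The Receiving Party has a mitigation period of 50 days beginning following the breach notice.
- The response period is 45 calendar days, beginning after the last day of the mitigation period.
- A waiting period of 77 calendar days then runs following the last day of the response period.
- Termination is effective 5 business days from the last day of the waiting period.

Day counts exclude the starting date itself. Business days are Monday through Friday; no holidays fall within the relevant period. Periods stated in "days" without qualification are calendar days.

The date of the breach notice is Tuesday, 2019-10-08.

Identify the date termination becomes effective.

The last day of the mitigation period: 50 calendar days after 2019-10-08 is 2019-11-27.
The last day of the response period: 45 calendar days after 2019-11-27 is 2020-01-11.
Adding 77 calendar days to 2020-01-11 gives 2020-03-28, which is the last day of the waiting period.
The date termination becomes effective: 5 business days after Saturday, 2020-03-28, skipping weekends — Mar 30, Mar 31, Apr 1, Apr 2, Apr 3 — lands on Friday, 2020-04-03.

2020-04-03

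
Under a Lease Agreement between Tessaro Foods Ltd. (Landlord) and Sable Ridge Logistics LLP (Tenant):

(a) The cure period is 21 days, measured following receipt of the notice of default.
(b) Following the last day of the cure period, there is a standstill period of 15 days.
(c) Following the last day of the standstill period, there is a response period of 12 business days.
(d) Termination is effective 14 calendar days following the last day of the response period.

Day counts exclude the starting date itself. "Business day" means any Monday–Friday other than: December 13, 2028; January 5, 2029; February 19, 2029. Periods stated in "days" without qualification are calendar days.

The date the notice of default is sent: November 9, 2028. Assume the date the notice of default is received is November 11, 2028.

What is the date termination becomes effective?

January 16, 2029

The last day of the cure period: November 11, 2028 + 21 days = December 2, 2028.
The last day of the standstill period: December 2, 2028 + 15 days = December 17, 2028.
The last day of the response period: counting 12 business days from Sunday, December 17, 2028 (Dec 18, Dec 19, Dec 20, Dec 21, …, Dec 29, Jan 1, Jan 2, skipping weekends) reaches Tuesday, January 2, 2029.
The date termination becomes effective: January 2, 2029 + 14 days = January 16, 2029.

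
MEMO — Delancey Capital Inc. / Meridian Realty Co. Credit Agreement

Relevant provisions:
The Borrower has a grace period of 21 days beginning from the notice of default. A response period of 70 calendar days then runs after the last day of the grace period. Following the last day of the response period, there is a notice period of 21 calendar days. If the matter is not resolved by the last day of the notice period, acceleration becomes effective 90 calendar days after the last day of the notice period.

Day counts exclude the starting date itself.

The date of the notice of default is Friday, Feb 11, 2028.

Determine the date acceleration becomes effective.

Aug 31, 2028

Adding 21 calendar days to Feb 11, 2028 gives Mar 3, 2028, which is the last day of the grace period.
The last day of the response period: 70 calendar days after Mar 3, 2028 is May 12, 2028.
The last day of the notice period: May 12, 2028 + 21 days = Jun 2, 2028.
Adding 90 calendar days to Jun 2, 2028 gives Aug 31, 2028, which is the date acceleration becomes effective.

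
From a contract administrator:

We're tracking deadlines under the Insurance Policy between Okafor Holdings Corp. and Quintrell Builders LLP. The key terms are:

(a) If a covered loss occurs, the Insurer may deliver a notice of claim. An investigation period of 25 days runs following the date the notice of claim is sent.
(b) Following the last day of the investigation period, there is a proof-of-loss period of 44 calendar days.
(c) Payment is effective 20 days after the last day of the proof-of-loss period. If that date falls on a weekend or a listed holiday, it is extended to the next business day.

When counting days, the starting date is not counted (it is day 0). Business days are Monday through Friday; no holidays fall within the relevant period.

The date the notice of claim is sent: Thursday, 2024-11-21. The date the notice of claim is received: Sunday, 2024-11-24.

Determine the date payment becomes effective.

The last day of the investigation period: 2024-11-21 + 25 days = 2024-12-16.
Adding 44 calendar days to 2024-12-16 gives 2025-01-29, which is the last day of the proof-of-loss period.
Adding 20 calendar days to 2025-01-29 gives 2025-02-18, which is the date payment becomes effective. 2025-02-18 is a Tuesday, so no roll-forward applies.

2025-02-18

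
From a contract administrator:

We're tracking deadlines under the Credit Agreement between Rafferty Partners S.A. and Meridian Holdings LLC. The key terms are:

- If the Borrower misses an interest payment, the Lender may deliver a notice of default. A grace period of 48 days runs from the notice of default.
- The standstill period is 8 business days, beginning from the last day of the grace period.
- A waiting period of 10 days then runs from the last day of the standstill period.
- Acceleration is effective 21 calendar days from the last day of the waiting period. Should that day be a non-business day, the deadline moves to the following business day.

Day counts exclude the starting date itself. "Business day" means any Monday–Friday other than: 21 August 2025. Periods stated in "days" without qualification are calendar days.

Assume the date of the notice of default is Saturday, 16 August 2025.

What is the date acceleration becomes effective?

The last day of the grace period: 48 calendar days after 16 August 2025 is 3 October 2025.
From Friday, 3 October 2025, 8 business days (Oct 6, Oct 7, Oct 8, Oct 9, Oct 10, Oct 13, Oct 14, Oct 15, skipping weekends) brings us to Wednesday, 15 October 2025, which is the last day of the standstill period.
The last day of the waiting period: 15 October 2025 + 10 days = 25 October 2025.
The date acceleration becomes effective: 25 October 2025 + 21 days = 15 November 2025. That falls on a Saturday, so it rolls to the next business day, Monday, 17 November 2025.

17 November 2025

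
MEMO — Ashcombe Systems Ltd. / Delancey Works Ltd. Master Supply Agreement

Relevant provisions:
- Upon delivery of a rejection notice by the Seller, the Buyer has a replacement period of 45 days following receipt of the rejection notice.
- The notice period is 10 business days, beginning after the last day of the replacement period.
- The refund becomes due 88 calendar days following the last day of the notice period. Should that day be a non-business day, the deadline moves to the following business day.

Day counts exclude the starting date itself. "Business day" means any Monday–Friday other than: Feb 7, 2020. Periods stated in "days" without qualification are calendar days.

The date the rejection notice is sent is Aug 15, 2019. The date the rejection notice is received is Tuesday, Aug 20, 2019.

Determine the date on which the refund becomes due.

Jan 14, 2020

Adding 45 calendar days to Aug 20, 2019 gives Oct 4, 2019, which is the last day of the replacement period.
The last day of the notice period: 10 business days after Friday, Oct 4, 2019, skipping weekends — Oct 7, Oct 8, Oct 9, Oct 10, Oct 11, Oct 14, Oct 15, Oct 16, Oct 17, Oct 18 — lands on Friday, Oct 18, 2019.
The date on which the refund becomes due: 88 calendar days after Oct 18, 2019 is Jan 14, 2020. Jan 14, 2020 is a Tuesday and is not a listed holiday, so no roll-forward applies.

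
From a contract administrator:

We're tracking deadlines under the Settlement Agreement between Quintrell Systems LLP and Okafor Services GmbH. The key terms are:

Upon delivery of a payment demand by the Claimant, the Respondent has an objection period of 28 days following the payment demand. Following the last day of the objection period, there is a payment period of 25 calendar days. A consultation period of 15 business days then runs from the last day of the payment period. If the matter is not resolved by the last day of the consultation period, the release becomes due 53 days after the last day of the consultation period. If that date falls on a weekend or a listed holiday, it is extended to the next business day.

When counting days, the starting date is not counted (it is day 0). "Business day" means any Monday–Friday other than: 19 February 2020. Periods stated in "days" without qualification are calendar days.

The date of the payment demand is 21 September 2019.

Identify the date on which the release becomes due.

27 January 2020

Adding 28 calendar days to 21 September 2019 gives 19 October 2019, which is the last day of the objection period.
Adding 25 calendar days to 19 October 2019 gives 13 November 2019, which is the last day of the payment period.
From Wednesday, 13 November 2019, 15 business days (Nov 14, Nov 15, Nov 18, Nov 19, …, Dec 2, Dec 3, Dec 4, skipping weekends) brings us to Wednesday, 4 December 2019, which is the last day of the consultation period.
Adding 53 calendar days to 4 December 2019 gives 26 January 2020, which is the date on which the release becomes due. That falls on a Sunday, so it rolls to the next business day, Monday, 27 January 2020.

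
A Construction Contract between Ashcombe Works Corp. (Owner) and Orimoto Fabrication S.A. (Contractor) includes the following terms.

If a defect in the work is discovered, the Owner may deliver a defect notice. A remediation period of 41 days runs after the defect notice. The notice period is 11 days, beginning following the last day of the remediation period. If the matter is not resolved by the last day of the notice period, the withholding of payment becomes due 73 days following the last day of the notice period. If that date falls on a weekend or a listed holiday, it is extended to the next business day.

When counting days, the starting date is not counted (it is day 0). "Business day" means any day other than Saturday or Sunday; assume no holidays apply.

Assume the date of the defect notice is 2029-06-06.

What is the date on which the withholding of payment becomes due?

2029-10-09

The last day of the remediation period: 2029-06-06 + 41 days = 2029-07-17.
The last day of the notice period: 2029-07-17 + 11 days = 2029-07-28.
Adding 73 calendar days to 2029-07-28 gives 2029-10-09, which is the date on which the withholding of payment becomes due. 2029-10-09 is a Tuesday, so no roll-forward applies.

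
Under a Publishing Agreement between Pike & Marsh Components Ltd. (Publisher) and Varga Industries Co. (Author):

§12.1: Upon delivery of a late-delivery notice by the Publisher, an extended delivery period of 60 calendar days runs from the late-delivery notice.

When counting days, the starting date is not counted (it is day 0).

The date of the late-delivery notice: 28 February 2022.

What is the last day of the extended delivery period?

The last day of the extended delivery period: 28 February 2022 + 60 days = 29 April 2022.

29 April 2022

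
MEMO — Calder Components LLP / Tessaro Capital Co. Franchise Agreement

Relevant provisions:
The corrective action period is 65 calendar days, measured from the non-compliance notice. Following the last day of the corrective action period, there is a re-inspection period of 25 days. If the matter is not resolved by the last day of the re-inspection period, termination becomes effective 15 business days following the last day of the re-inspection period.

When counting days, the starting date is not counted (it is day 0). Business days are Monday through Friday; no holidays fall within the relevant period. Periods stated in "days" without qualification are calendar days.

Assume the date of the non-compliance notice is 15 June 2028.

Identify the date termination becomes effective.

4 October 2028

The last day of the corrective action period: 15 June 2028 + 65 days = 19 August 2028.
The last day of the re-inspection period: 25 calendar days after 19 August 2028 is 13 September 2028.
The date termination becomes effective: 15 business days after Wednesday, 13 September 2028, skipping weekends — Sep 14, Sep 15, Sep 18, Sep 19, …, Oct 2, Oct 3, Oct 4 — lands on Wednesday, 4 October 2028.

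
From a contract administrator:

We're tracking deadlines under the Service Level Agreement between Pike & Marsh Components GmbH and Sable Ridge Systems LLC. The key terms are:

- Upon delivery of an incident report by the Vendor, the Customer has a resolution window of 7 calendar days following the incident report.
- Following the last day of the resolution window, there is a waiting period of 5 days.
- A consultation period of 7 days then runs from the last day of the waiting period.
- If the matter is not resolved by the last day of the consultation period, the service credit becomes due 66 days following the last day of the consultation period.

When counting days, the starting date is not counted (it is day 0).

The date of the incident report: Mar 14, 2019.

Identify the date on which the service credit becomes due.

Jun 7, 2019

Adding 7 calendar days to Mar 14, 2019 gives Mar 21, 2019, which is the last day of the resolution window.
The last day of the waiting period: Mar 21, 2019 + 5 days = Mar 26, 2019.
The last day of the consultation period: 7 calendar days after Mar 26, 2019 is Apr 2, 2019.
The date on which the service credit becomes due: 66 calendar days after Apr 2, 2019 is Jun 7, 2019.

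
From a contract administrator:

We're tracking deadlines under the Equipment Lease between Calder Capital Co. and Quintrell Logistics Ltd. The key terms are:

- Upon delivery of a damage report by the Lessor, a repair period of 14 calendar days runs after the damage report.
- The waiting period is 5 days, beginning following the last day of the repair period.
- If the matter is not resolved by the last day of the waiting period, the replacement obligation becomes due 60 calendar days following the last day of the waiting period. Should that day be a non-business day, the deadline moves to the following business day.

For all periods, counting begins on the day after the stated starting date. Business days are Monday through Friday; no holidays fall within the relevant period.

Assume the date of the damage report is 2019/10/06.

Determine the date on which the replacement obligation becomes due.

The last day of the repair period: 2019/10/06 + 14 days = 2019/10/20.
The last day of the waiting period: 5 calendar days after 2019/10/20 is 2019/10/25.
The date on which the replacement obligation becomes due: 2019/10/25 + 60 days = 2019/12/24. 2019/12/24 is a Tuesday, so no roll-forward applies.

2019/12/24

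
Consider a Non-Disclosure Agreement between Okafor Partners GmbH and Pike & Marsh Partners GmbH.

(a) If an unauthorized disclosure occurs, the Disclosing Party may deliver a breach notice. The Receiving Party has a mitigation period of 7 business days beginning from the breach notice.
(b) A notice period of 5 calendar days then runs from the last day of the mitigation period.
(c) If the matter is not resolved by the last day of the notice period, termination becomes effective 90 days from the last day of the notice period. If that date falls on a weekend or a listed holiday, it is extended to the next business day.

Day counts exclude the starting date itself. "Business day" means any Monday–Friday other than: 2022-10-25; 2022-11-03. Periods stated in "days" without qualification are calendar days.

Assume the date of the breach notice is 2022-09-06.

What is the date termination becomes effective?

2022-12-19

The last day of the mitigation period: counting 7 business days from Tuesday, 2022-09-06 (Sep 7, Sep 8, Sep 9, Sep 12, Sep 13, Sep 14, Sep 15, skipping weekends) reaches Thursday, 2022-09-15.
Adding 5 calendar days to 2022-09-15 gives 2022-09-20, which is the last day of the notice period.
The date termination becomes effective: 90 calendar days after 2022-09-20 is 2022-12-19. 2022-12-19 is a Monday and is not a listed holiday, so no roll-forward applies.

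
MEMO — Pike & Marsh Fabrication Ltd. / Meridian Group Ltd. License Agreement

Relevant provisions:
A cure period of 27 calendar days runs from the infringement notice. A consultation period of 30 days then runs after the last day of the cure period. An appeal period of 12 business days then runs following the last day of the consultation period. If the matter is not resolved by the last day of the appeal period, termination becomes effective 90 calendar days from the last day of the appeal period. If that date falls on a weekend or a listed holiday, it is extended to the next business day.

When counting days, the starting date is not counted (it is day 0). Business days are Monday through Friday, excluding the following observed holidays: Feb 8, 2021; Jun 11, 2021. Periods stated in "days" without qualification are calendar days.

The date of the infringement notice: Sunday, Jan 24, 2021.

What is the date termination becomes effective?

Adding 27 calendar days to Jan 24, 2021 gives Feb 20, 2021, which is the last day of the cure period.
Adding 30 calendar days to Feb 20, 2021 gives Mar 22, 2021, which is the last day of the consultation period.
The last day of the appeal period: counting 12 business days from Monday, Mar 22, 2021 (Mar 23, Mar 24, Mar 25, Mar 26, …, Apr 5, Apr 6, Apr 7, skipping weekends) reaches Wednesday, Apr 7, 2021.
The date termination becomes effective: Apr 7, 2021 + 90 days = Jul 6, 2021. Jul 6, 2021 is a Tuesday and is not a listed holiday, so no roll-forward applies.

Jul 6, 2021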